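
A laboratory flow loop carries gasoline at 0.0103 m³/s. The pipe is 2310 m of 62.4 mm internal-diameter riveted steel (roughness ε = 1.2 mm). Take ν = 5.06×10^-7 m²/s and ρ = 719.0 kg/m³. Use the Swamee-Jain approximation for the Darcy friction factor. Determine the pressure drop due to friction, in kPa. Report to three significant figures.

V = 4Q/(πD²) = 4·0.0103/(π·0.0624²) = 3.368 m/s
Re = VD/ν = 3.368·0.0624/5.06×10^-7 = 4.15×10^5 → turbulent
ε/D = 1.2/62.4 = 0.0192
Swamee-Jain: f = 0.04809
h_f = f(L/D)V²/(2g) = 0.04809·(2310/0.0624)·3.368²/(2·9.81) = 1029 m
Δp = ρg·h_f = 719.0·9.81·1029 = 7260 kPa

Δp ≈ 7260 kPa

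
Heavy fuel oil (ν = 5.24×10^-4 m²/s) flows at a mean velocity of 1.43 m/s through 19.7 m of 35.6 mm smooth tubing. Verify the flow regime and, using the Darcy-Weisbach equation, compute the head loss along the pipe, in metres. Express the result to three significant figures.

h_f ≈ 38.0 m

Re = VD/ν = 1.43·0.03560/5.24×10^-4 = 97.2 → laminar (Re < 2300)
f = 64/Re = 0.6588
h_f = f(L/D)V²/(2g) = 0.6588·(19.7/0.03560)·1.43²/(2·9.81) = 37.99 m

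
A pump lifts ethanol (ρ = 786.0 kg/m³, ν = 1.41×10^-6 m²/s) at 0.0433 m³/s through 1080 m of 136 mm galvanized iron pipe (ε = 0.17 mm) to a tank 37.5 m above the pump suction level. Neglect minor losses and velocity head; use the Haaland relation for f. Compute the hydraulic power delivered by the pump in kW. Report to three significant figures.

V = 4Q/(πD²) = 2.981 m/s; Re = 2.88×10^5; ε/D = 0.00125; f = 0.02155
h_f = f(L/D)V²/2g = 77.49 m
Total head H = z + h_f = 37.5 + 77.49 = 115.0 m
P_hyd = ρgQH = 786.0·9.81·0.0433·115.0 = 38.39 kW

P_hyd ≈ 38.4 kW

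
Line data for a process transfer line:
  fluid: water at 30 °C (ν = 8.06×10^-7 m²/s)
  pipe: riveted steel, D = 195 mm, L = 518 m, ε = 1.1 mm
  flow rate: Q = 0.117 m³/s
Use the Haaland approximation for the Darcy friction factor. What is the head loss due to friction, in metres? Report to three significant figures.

V = 4Q/(πD²) = 4·0.117/(π·0.195²) = 3.918 m/s
Re = VD/ν = 3.918·0.195/8.06×10^-7 = 9.48×10^5 → turbulent
ε/D = 1.1/195 = 0.00564
Haaland: f = 0.03166
h_f = f(L/D)V²/(2g) = 0.03166·(518/0.195)·3.918²/(2·9.81) = 65.78 m

h_f ≈ 65.8 m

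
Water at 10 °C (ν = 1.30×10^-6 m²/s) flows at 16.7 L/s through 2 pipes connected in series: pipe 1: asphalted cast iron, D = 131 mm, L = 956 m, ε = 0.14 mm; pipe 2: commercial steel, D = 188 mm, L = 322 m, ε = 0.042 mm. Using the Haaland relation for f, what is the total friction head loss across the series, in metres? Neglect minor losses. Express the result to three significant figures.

Pipe 1: V = 1.239 m/s, Re = 1.25×10^5, ε/D = 0.00107, f = 0.02181, h_1 = f(L/D)V²/2g = 12.46 m
Pipe 2: V = 0.6016 m/s, Re = 8.70×10^4, ε/D = 2.23×10^-4, f = 0.01929, h_2 = f(L/D)V²/2g = 0.6095 m
Series → Q common, losses add: H = Σh = 13.06 m

H ≈ 13.1 m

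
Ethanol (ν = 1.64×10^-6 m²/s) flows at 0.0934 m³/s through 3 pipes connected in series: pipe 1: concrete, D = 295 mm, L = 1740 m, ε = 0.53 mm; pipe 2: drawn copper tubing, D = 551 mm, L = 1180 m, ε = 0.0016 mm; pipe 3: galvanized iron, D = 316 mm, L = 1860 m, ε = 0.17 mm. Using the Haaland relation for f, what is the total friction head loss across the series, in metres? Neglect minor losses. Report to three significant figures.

H ≈ 21.4 m

Pipe 1: V = 1.367 m/s, Re = 2.46×10^5, ε/D = 0.00180, f = 0.02350, h_1 = f(L/D)V²/2g = 13.19 m
Pipe 2: V = 0.3917 m/s, Re = 1.32×10^5, ε/D = 2.90×10^-6, f = 0.01686, h_2 = f(L/D)V²/2g = 0.2823 m
Pipe 3: V = 1.191 m/s, Re = 2.29×10^5, ε/D = 5.38×10^-4, f = 0.01863, h_3 = f(L/D)V²/2g = 7.927 m
Series → Q common, losses add: H = Σh = 21.40 m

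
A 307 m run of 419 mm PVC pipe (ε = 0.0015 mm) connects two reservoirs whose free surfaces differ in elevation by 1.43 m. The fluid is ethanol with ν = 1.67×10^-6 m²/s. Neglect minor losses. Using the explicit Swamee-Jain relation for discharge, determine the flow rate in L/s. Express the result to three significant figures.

Q ≈ 231 L/s

Swamee-Jain (Type II): Q = -0.965·√(gD⁵h_f/L)·ln[ε/(3.7D) + √(3.17ν²L/(gD³h_f))]
√(gD⁵h_f/L) = √(9.81·0.419⁵·1.43/307) = 0.02429
ε/(3.7D) = 9.68×10^-7; √(3.17ν²L/(gD³h_f)) = 5.13×10^-5
Q = -0.965·0.02429·ln(5.225×10^-5) = 0.2311 m³/s
Check: V = 1.68 m/s, Re = 4.21×10^5, f = 0.01356, h_f = 1.42 m ≈ 1.43 m ✓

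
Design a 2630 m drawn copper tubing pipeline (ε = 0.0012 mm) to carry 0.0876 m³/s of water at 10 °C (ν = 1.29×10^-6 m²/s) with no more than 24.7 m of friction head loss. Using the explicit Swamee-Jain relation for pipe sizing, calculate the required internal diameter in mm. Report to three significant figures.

Swamee-Jain (Type III): D = 0.66·[ε^1.25·(LQ²/(gh_f))^4.75 + ν·Q^9.4·(L/(gh_f))^5.2]^0.04
LQ²/(gh_f) = 0.08329; L/(gh_f) = 10.85
Term 1 = ε^1.25·(…)^4.75 = 2.96×10^-13; Term 2 = ν·Q^9.4·(…)^5.2 = 3.59×10^-11
D = 0.66·(2.96×10^-13 + 3.59×10^-11)^0.04 = 0.2523 m = 252 mm
Check: V = 1.75 m/s, Re = 3.43×10^5, f = 0.01408, h_f = 23.0 m ≈ 24.7 m ✓

D ≈ 252 mm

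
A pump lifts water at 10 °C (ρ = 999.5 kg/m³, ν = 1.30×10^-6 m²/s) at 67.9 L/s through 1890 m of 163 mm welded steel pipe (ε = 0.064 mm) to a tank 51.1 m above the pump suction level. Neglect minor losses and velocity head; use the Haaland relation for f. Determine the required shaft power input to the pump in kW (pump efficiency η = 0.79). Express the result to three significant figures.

P_shaft ≈ 133 kW

V = 4Q/(πD²) = 3.254 m/s; Re = 4.08×10^5; ε/D = 3.93×10^-4; f = 0.01705
h_f = f(L/D)V²/2g = 106.7 m
Total head H = z + h_f = 51.1 + 106.7 = 157.8 m
P_hyd = ρgQH = 999.5·9.81·0.0679·157.8 = 105.1 kW
P_shaft = P_hyd/η = 105.1/0.79 = 133.0 kW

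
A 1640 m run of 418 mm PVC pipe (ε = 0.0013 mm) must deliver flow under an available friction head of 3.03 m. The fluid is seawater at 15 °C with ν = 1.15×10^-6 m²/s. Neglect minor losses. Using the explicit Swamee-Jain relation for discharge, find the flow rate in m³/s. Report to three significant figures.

Q ≈ 0.143 m³/s

Swamee-Jain (Type II): Q = -0.965·√(gD⁵h_f/L)·ln[ε/(3.7D) + √(3.17ν²L/(gD³h_f))]
√(gD⁵h_f/L) = √(9.81·0.418⁵·3.03/1640) = 0.01521
ε/(3.7D) = 8.41×10^-7; √(3.17ν²L/(gD³h_f)) = 5.63×10^-5
Q = -0.965·0.01521·ln(5.712×10^-5) = 0.1434 m³/s
Check: V = 1.04 m/s, Re = 3.80×10^5, f = 0.01380, h_f = 3.01 m ≈ 3.03 m ✓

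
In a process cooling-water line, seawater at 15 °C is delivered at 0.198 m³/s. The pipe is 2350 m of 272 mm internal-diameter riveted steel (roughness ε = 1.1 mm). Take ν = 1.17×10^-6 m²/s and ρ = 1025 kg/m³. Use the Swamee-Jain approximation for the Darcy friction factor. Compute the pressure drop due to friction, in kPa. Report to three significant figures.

Δp ≈ 1480 kPa

V = 4Q/(πD²) = 4·0.198/(π·0.272²) = 3.408 m/s
Re = VD/ν = 3.408·0.272/1.17×10^-6 = 7.92×10^5 → turbulent
ε/D = 1.1/272 = 0.00404
Swamee-Jain: f = 0.02872
h_f = f(L/D)V²/(2g) = 0.02872·(2350/0.272)·3.408²/(2·9.81) = 146.9 m
Δp = ρg·h_f = 1025·9.81·146.9 = 1477 kPa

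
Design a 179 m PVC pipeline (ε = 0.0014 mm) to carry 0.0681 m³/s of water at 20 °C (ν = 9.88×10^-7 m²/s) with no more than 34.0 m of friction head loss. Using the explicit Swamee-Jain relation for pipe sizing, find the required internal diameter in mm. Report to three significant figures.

Swamee-Jain (Type III): D = 0.66·[ε^1.25·(LQ²/(gh_f))^4.75 + ν·Q^9.4·(L/(gh_f))^5.2]^0.04
LQ²/(gh_f) = 0.002489; L/(gh_f) = 0.5367
Term 1 = ε^1.25·(…)^4.75 = 2.06×10^-20; Term 2 = ν·Q^9.4·(…)^5.2 = 4.18×10^-19
D = 0.66·(2.06×10^-20 + 4.18×10^-19)^0.04 = 0.1217 m = 122 mm
Check: V = 5.86 m/s, Re = 7.21×10^5, f = 0.01250, h_f = 32.2 m ≈ 34.0 m ✓

D ≈ 122 mm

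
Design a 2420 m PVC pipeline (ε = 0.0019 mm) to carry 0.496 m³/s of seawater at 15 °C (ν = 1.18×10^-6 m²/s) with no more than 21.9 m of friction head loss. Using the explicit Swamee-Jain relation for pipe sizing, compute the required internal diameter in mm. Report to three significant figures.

D ≈ 486 mm

Swamee-Jain (Type III): D = 0.66·[ε^1.25·(LQ²/(gh_f))^4.75 + ν·Q^9.4·(L/(gh_f))^5.2]^0.04
LQ²/(gh_f) = 2.771; L/(gh_f) = 11.26
Term 1 = ε^1.25·(…)^4.75 = 8.94×10^-6; Term 2 = ν·Q^9.4·(…)^5.2 = 4.77×10^-4
D = 0.66·(8.94×10^-6 + 4.77×10^-4)^0.04 = 0.4864 m = 486 mm
Check: V = 2.67 m/s, Re = 1.10×10^6, f = 0.01153, h_f = 20.8 m ≈ 21.9 m ✓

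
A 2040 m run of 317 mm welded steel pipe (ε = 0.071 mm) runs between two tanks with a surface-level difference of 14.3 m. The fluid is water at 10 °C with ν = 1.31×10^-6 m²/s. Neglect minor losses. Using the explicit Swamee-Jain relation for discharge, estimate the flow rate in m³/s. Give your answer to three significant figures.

Swamee-Jain (Type II): Q = -0.965·√(gD⁵h_f/L)·ln[ε/(3.7D) + √(3.17ν²L/(gD³h_f))]
√(gD⁵h_f/L) = √(9.81·0.317⁵·14.3/2040) = 0.01484
ε/(3.7D) = 6.05×10^-5; √(3.17ν²L/(gD³h_f)) = 4.98×10^-5
Q = -0.965·0.01484·ln(1.104×10^-4) = 0.1305 m³/s
Check: V = 1.65 m/s, Re = 4.00×10^5, f = 0.01604, h_f = 14.4 m ≈ 14.3 m ✓

Q ≈ 0.130 m³/s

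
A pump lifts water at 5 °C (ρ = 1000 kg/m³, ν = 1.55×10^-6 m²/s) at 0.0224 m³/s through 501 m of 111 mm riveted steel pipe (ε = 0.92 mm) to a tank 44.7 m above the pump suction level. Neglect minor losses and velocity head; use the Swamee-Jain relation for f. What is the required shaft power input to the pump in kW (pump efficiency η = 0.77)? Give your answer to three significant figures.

P_shaft ≈ 25.5 kW

V = 4Q/(πD²) = 2.315 m/s; Re = 1.66×10^5; ε/D = 0.00829; f = 0.03620
h_f = f(L/D)V²/2g = 44.62 m
Total head H = z + h_f = 44.7 + 44.62 = 89.32 m
P_hyd = ρgQH = 1000·9.81·0.0224·89.32 = 19.63 kW
P_shaft = P_hyd/η = 19.63/0.77 = 25.49 kW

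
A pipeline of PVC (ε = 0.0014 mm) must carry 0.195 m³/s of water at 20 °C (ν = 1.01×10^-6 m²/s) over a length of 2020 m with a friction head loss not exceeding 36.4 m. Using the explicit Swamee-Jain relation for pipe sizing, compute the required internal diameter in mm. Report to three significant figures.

D ≈ 295 mm

Swamee-Jain (Type III): D = 0.66·[ε^1.25·(LQ²/(gh_f))^4.75 + ν·Q^9.4·(L/(gh_f))^5.2]^0.04
LQ²/(gh_f) = 0.2151; L/(gh_f) = 5.657
Term 1 = ε^1.25·(…)^4.75 = 3.26×10^-11; Term 2 = ν·Q^9.4·(…)^5.2 = 1.75×10^-9
D = 0.66·(3.26×10^-11 + 1.75×10^-9)^0.04 = 0.2949 m = 295 mm
Check: V = 2.86 m/s, Re = 8.34×10^5, f = 0.01208, h_f = 34.4 m ≈ 36.4 m ✓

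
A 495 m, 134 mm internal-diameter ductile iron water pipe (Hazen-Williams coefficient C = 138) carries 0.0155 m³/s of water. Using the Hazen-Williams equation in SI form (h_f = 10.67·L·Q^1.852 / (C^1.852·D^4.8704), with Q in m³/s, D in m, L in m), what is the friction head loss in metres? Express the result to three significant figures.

h_f = 10.67·495·0.0155^1.852 / (138^1.852·0.134^4.8704) = 4.566 m

h_f ≈ 4.57 m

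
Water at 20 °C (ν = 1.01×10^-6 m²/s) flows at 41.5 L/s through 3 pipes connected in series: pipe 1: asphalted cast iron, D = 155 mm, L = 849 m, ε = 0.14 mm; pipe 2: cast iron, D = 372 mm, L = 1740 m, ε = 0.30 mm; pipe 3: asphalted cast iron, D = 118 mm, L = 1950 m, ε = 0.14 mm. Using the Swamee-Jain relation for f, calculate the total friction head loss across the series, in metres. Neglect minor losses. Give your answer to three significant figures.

Pipe 1: V = 2.199 m/s, Re = 3.38×10^5, ε/D = 9.03×10^-4, f = 0.02022, h_1 = f(L/D)V²/2g = 27.31 m
Pipe 2: V = 0.3818 m/s, Re = 1.41×10^5, ε/D = 8.06×10^-4, f = 0.02095, h_2 = f(L/D)V²/2g = 0.7283 m
Pipe 3: V = 3.795 m/s, Re = 4.43×10^5, ε/D = 0.00119, f = 0.02120, h_3 = f(L/D)V²/2g = 257.2 m
Series → Q common, losses add: H = Σh = 285.2 m

H ≈ 285 m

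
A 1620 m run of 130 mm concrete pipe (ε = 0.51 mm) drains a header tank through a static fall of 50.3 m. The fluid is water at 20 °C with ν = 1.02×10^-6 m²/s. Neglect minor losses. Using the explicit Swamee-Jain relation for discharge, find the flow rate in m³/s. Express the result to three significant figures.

Q ≈ 0.0220 m³/s

Swamee-Jain (Type II): Q = -0.965·√(gD⁵h_f/L)·ln[ε/(3.7D) + √(3.17ν²L/(gD³h_f))]
√(gD⁵h_f/L) = √(9.81·0.130⁵·50.3/1620) = 0.003363
ε/(3.7D) = 0.00106; √(3.17ν²L/(gD³h_f)) = 7.02×10^-5
Q = -0.965·0.003363·ln(0.001130) = 0.02202 m³/s
Check: V = 1.66 m/s, Re = 2.11×10^5, f = 0.02896, h_f = 50.6 m ≈ 50.3 m ✓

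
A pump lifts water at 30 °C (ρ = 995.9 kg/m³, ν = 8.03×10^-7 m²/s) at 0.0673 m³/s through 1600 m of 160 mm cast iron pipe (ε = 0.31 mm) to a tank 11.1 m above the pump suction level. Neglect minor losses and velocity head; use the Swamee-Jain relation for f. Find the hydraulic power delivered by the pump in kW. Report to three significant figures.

V = 4Q/(πD²) = 3.347 m/s; Re = 6.67×10^5; ε/D = 0.00194; f = 0.02360
h_f = f(L/D)V²/2g = 134.8 m
Total head H = z + h_f = 11.1 + 134.8 = 145.9 m
P_hyd = ρgQH = 995.9·9.81·0.0673·145.9 = 95.92 kW

P_hyd ≈ 95.9 kW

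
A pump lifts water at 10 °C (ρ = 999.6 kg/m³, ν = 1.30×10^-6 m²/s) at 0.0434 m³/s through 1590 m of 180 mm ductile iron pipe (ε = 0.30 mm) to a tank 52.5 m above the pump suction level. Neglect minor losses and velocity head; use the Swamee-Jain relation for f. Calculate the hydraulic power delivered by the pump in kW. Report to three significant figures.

V = 4Q/(πD²) = 1.706 m/s; Re = 2.36×10^5; ε/D = 0.00167; f = 0.02335
h_f = f(L/D)V²/2g = 30.58 m
Total head H = z + h_f = 52.5 + 30.58 = 83.08 m
P_hyd = ρgQH = 999.6·9.81·0.0434·83.08 = 35.36 kW

P_hyd ≈ 35.4 kW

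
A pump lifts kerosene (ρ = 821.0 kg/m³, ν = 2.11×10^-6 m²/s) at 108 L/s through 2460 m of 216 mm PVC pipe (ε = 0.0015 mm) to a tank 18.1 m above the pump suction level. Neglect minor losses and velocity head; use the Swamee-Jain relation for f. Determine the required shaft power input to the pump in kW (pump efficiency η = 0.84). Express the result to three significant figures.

V = 4Q/(πD²) = 2.947 m/s; Re = 3.02×10^5; ε/D = 6.94×10^-6; f = 0.01444
h_f = f(L/D)V²/2g = 72.82 m
Total head H = z + h_f = 18.1 + 72.82 = 90.92 m
P_hyd = ρgQH = 821.0·9.81·0.108·90.92 = 79.08 kW
P_shaft = P_hyd/η = 79.08/0.84 = 94.15 kW

P_shaft ≈ 94.1 kW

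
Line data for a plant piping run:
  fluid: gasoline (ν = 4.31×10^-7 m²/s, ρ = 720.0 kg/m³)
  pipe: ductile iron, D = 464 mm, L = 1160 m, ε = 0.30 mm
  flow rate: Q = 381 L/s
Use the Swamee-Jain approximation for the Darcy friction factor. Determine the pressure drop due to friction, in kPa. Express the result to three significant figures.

Δp ≈ 82.0 kPa

V = 4Q/(πD²) = 4·0.381/(π·0.464²) = 2.253 m/s
Re = VD/ν = 2.253·0.464/4.31×10^-7 = 2.43×10^6 → turbulent
ε/D = 0.30/464 = 6.47×10^-4
Swamee-Jain: f = 0.01794
h_f = f(L/D)V²/(2g) = 0.01794·(1160/0.464)·2.253²/(2·9.81) = 11.61 m
Δp = ρg·h_f = 720.0·9.81·11.61 = 81.98 kPa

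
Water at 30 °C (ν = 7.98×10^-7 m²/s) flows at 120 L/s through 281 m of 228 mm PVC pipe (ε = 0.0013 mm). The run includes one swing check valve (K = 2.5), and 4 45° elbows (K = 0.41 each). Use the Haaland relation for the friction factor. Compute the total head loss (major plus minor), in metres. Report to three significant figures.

H_L ≈ 8.35 m

V = 4Q/(πD²) = 2.939 m/s; V²/2g = 0.4403 m
Re = 8.40×10^5, ε/D = 5.70×10^-6 → f = 0.01202 (Haaland)
Major: h_f = f(L/D)·V²/2g = 0.01202·1232·0.4403 = 6.523 m
Minor: ΣK = 4.14; h_m = ΣK·V²/2g = 1.823 m
Total H_L = 6.523 + 1.823 = 8.346 m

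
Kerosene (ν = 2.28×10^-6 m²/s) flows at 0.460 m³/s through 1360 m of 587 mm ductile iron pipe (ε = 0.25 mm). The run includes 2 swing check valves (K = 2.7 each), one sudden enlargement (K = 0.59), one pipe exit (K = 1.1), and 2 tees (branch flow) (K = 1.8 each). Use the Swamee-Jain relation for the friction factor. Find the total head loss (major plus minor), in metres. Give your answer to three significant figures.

V = 4Q/(πD²) = 1.700 m/s; V²/2g = 0.1473 m
Re = 4.38×10^5, ε/D = 4.26×10^-4 → f = 0.01743 (Swamee-Jain)
Major: h_f = f(L/D)·V²/2g = 0.01743·2317·0.1473 = 5.946 m
Minor: ΣK = 10.7; h_m = ΣK·V²/2g = 1.574 m
Total H_L = 5.946 + 1.574 = 7.521 m

H_L ≈ 7.52 m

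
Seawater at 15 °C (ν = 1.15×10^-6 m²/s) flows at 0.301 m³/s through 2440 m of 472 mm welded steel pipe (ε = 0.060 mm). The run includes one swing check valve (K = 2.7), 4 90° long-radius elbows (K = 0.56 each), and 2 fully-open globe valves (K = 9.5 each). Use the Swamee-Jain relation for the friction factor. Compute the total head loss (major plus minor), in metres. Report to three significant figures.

V = 4Q/(πD²) = 1.720 m/s; V²/2g = 0.1508 m
Re = 7.06×10^5, ε/D = 1.27×10^-4 → f = 0.01429 (Swamee-Jain)
Major: h_f = f(L/D)·V²/2g = 0.01429·5169·0.1508 = 11.14 m
Minor: ΣK = 23.9; h_m = ΣK·V²/2g = 3.611 m
Total H_L = 11.14 + 3.611 = 14.75 m

H_L ≈ 14.8 m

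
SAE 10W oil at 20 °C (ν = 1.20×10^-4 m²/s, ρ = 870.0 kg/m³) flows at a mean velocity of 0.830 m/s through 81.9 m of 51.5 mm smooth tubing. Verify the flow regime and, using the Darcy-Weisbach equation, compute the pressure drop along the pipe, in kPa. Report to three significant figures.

Δp ≈ 85.6 kPa

Re = VD/ν = 0.830·0.05150/1.20×10^-4 = 356 → laminar (Re < 2300)
f = 64/Re = 0.1797
h_f = f(L/D)V²/(2g) = 0.1797·(81.9/0.05150)·0.830²/(2·9.81) = 10.03 m
Δp = ρg·h_f = 870.0·9.81·10.03 = 85.62 kPa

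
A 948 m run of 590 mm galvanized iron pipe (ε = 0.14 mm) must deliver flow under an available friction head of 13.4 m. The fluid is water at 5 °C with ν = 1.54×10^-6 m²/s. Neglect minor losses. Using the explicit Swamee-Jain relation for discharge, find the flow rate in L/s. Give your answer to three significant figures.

Q ≈ 906 L/s

Swamee-Jain (Type II): Q = -0.965·√(gD⁵h_f/L)·ln[ε/(3.7D) + √(3.17ν²L/(gD³h_f))]
√(gD⁵h_f/L) = √(9.81·0.590⁵·13.4/948) = 0.09957
ε/(3.7D) = 6.41×10^-5; √(3.17ν²L/(gD³h_f)) = 1.62×10^-5
Q = -0.965·0.09957·ln(8.038×10^-5) = 0.9059 m³/s
Check: V = 3.31 m/s, Re = 1.27×10^6, f = 0.01499, h_f = 13.5 m ≈ 13.4 m ✓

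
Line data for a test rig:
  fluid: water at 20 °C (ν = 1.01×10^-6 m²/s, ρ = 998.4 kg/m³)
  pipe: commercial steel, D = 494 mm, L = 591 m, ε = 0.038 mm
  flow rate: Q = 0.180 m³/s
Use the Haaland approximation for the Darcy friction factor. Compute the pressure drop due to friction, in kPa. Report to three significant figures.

Δp ≈ 7.45 kPa

V = 4Q/(πD²) = 4·0.180/(π·0.494²) = 0.9391 m/s
Re = VD/ν = 0.9391·0.494/1.01×10^-6 = 4.59×10^5 → turbulent
ε/D = 0.038/494 = 7.69×10^-5
Haaland: f = 0.01415
h_f = f(L/D)V²/(2g) = 0.01415·(591/0.494)·0.9391²/(2·9.81) = 0.7610 m
Δp = ρg·h_f = 998.4·9.81·0.7610 = 7.454 kPa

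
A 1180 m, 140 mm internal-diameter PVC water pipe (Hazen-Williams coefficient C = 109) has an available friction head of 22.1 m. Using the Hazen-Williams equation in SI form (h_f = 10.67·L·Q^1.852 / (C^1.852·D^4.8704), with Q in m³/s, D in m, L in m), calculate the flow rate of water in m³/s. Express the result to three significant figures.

Q ≈ 0.0201 m³/s

Rearranging: Q = [h_f·C^1.852·D^4.8704 / (10.67·L)]^(1/1.852)
Q = [22.1·109^1.852·0.140^4.8704 / (10.67·1180)]^0.540 = 0.02014 m³/s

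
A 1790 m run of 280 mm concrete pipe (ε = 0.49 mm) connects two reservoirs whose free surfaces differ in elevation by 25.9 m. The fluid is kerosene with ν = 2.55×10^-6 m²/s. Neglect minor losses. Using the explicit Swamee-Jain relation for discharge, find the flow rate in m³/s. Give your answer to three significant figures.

Swamee-Jain (Type II): Q = -0.965·√(gD⁵h_f/L)·ln[ε/(3.7D) + √(3.17ν²L/(gD³h_f))]
√(gD⁵h_f/L) = √(9.81·0.280⁵·25.9/1790) = 0.01563
ε/(3.7D) = 4.73×10^-4; √(3.17ν²L/(gD³h_f)) = 8.13×10^-5
Q = -0.965·0.01563·ln(5.543×10^-4) = 0.1131 m³/s
Check: V = 1.84 m/s, Re = 2.02×10^5, f = 0.02375, h_f = 26.1 m ≈ 25.9 m ✓

Q ≈ 0.113 m³/s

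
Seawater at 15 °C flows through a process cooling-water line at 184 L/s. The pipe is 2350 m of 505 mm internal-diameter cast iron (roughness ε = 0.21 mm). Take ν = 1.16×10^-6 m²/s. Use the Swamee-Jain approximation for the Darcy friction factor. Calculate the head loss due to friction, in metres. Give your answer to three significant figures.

V = 4Q/(πD²) = 4·0.184/(π·0.505²) = 0.9186 m/s
Re = VD/ν = 0.9186·0.505/1.16×10^-6 = 4.00×10^5 → turbulent
ε/D = 0.21/505 = 4.16×10^-4
Swamee-Jain: f = 0.01746
h_f = f(L/D)V²/(2g) = 0.01746·(2350/0.505)·0.9186²/(2·9.81) = 3.495 m

h_f ≈ 3.50 m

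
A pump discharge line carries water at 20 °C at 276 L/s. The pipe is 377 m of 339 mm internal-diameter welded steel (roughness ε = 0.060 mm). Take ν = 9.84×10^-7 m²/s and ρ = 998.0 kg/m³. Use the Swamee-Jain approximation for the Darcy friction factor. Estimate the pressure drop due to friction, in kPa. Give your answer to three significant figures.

V = 4Q/(πD²) = 4·0.276/(π·0.339²) = 3.058 m/s
Re = VD/ν = 3.058·0.339/9.84×10^-7 = 1.05×10^6 → turbulent
ε/D = 0.060/339 = 1.77×10^-4
Swamee-Jain: f = 0.01447
h_f = f(L/D)V²/(2g) = 0.01447·(377/0.339)·3.058²/(2·9.81) = 7.667 m
Δp = ρg·h_f = 998.0·9.81·7.667 = 75.06 kPa

Δp ≈ 75.1 kPa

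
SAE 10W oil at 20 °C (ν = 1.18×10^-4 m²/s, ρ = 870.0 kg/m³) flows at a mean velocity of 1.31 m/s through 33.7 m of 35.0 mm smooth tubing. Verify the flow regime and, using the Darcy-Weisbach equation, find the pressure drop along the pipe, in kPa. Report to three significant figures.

Δp ≈ 118 kPa

Re = VD/ν = 1.31·0.03500/1.18×10^-4 = 389 → laminar (Re < 2300)
f = 64/Re = 0.1647
h_f = f(L/D)V²/(2g) = 0.1647·(33.7/0.03500)·1.31²/(2·9.81) = 13.87 m
Δp = ρg·h_f = 870.0·9.81·13.87 = 118.4 kPa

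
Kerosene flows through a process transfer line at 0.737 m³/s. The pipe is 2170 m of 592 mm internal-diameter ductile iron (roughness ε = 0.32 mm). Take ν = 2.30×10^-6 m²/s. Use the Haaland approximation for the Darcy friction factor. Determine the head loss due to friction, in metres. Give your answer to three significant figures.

h_f ≈ 23.6 m

V = 4Q/(πD²) = 4·0.737/(π·0.592²) = 2.678 m/s
Re = VD/ν = 2.678·0.592/2.30×10^-6 = 6.89×10^5 → turbulent
ε/D = 0.32/592 = 5.41×10^-4
Haaland: f = 0.01762
h_f = f(L/D)V²/(2g) = 0.01762·(2170/0.592)·2.678²/(2·9.81) = 23.60 m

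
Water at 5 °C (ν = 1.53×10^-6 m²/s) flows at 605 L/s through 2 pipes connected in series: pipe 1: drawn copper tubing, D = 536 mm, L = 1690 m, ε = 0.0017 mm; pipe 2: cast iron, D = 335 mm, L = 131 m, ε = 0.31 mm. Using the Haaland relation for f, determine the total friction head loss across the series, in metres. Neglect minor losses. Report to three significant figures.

H ≈ 31.9 m

Pipe 1: V = 2.681 m/s, Re = 9.39×10^5, ε/D = 3.17×10^-6, f = 0.01176, h_1 = f(L/D)V²/2g = 13.59 m
Pipe 2: V = 6.864 m/s, Re = 1.50×10^6, ε/D = 9.25×10^-4, f = 0.01950, h_2 = f(L/D)V²/2g = 18.31 m
Series → Q common, losses add: H = Σh = 31.89 m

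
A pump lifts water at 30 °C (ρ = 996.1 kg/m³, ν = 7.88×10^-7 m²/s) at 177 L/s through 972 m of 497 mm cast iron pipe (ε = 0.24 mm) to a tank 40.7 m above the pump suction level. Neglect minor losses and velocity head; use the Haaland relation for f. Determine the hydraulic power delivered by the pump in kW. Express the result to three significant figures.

P_hyd ≈ 72.9 kW

V = 4Q/(πD²) = 0.9124 m/s; Re = 5.75×10^5; ε/D = 4.83×10^-4; f = 0.01736
h_f = f(L/D)V²/2g = 1.441 m
Total head H = z + h_f = 40.7 + 1.441 = 42.14 m
P_hyd = ρgQH = 996.1·9.81·0.177·42.14 = 72.89 kW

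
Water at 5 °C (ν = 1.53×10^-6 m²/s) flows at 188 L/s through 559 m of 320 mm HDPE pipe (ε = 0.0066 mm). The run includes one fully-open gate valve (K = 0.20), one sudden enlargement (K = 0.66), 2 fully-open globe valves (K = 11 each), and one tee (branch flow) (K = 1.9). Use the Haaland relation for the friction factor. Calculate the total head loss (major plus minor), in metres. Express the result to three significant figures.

H_L ≈ 13.4 m

V = 4Q/(πD²) = 2.338 m/s; V²/2g = 0.2785 m
Re = 4.89×10^5, ε/D = 2.06×10^-5 → f = 0.01336 (Haaland)
Major: h_f = f(L/D)·V²/2g = 0.01336·1747·0.2785 = 6.498 m
Minor: ΣK = 24.8; h_m = ΣK·V²/2g = 6.896 m
Total H_L = 6.498 + 6.896 = 13.39 m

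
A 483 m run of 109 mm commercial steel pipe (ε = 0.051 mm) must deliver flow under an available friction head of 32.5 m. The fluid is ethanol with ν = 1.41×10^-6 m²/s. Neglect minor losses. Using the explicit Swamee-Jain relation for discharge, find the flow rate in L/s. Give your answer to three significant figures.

Swamee-Jain (Type II): Q = -0.965·√(gD⁵h_f/L)·ln[ε/(3.7D) + √(3.17ν²L/(gD³h_f))]
√(gD⁵h_f/L) = √(9.81·0.109⁵·32.5/483) = 0.003187
ε/(3.7D) = 1.26×10^-4; √(3.17ν²L/(gD³h_f)) = 8.59×10^-5
Q = -0.965·0.003187·ln(2.123×10^-4) = 0.02601 m³/s
Check: V = 2.79 m/s, Re = 2.15×10^5, f = 0.01864, h_f = 32.7 m ≈ 32.5 m ✓

Q ≈ 26.0 L/s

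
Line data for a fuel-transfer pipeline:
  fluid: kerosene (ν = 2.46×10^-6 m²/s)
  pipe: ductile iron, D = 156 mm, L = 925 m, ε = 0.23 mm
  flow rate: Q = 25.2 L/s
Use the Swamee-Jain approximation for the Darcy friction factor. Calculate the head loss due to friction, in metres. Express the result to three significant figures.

h_f ≈ 12.7 m

V = 4Q/(πD²) = 4·0.0252/(π·0.156²) = 1.318 m/s
Re = VD/ν = 1.318·0.156/2.46×10^-6 = 8.36×10^4 → turbulent
ε/D = 0.23/156 = 0.00147
Swamee-Jain: f = 0.02421
h_f = f(L/D)V²/(2g) = 0.02421·(925/0.156)·1.318²/(2·9.81) = 12.72 m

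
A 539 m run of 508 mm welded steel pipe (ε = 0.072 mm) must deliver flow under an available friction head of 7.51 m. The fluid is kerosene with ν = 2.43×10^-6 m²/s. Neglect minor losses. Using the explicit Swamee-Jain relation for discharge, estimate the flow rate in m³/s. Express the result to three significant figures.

Q ≈ 0.627 m³/s

Swamee-Jain (Type II): Q = -0.965·√(gD⁵h_f/L)·ln[ε/(3.7D) + √(3.17ν²L/(gD³h_f))]
√(gD⁵h_f/L) = √(9.81·0.508⁵·7.51/539) = 0.06800
ε/(3.7D) = 3.83×10^-5; √(3.17ν²L/(gD³h_f)) = 3.23×10^-5
Q = -0.965·0.06800·ln(7.063×10^-5) = 0.6272 m³/s
Check: V = 3.09 m/s, Re = 6.47×10^5, f = 0.01457, h_f = 7.55 m ≈ 7.51 m ✓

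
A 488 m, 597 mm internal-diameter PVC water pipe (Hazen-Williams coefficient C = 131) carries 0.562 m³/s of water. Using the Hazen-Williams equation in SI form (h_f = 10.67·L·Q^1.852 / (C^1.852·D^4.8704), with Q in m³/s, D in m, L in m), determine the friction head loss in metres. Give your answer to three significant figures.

h_f ≈ 2.65 m

h_f = 10.67·488·0.562^1.852 / (131^1.852·0.597^4.8704) = 2.649 m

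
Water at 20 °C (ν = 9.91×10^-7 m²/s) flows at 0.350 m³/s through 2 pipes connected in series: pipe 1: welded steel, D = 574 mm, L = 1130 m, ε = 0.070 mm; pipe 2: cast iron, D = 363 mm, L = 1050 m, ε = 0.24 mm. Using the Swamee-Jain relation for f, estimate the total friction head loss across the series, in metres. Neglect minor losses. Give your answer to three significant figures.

H ≈ 33.3 m

Pipe 1: V = 1.353 m/s, Re = 7.83×10^5, ε/D = 1.22×10^-4, f = 0.01409, h_1 = f(L/D)V²/2g = 2.587 m
Pipe 2: V = 3.382 m/s, Re = 1.24×10^6, ε/D = 6.61×10^-4, f = 0.01822, h_2 = f(L/D)V²/2g = 30.72 m
Series → Q common, losses add: H = Σh = 33.31 m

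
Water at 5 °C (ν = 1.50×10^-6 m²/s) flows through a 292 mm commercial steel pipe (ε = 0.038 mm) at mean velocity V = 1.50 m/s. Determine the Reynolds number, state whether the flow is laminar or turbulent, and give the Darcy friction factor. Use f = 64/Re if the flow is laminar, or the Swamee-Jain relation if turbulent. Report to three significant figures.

Re ≈ 2.92×10^5; turbulent; f ≈ 0.0158

Re = VD/ν = 1.500·0.292/1.50×10^-6 = 2.92×10^5
Re > 4000 → turbulent; ε/D = 1.30×10^-4
Swamee-Jain: f = 0.01577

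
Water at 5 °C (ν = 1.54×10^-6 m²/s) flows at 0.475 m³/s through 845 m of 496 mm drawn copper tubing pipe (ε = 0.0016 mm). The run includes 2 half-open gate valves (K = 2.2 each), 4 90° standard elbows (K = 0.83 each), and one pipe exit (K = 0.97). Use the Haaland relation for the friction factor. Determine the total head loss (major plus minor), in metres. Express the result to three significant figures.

V = 4Q/(πD²) = 2.458 m/s; V²/2g = 0.3080 m
Re = 7.92×10^5, ε/D = 3.23×10^-6 → f = 0.01210 (Haaland)
Major: h_f = f(L/D)·V²/2g = 0.01210·1704·0.3080 = 6.350 m
Minor: ΣK = 8.69; h_m = ΣK·V²/2g = 2.677 m
Total H_L = 6.350 + 2.677 = 9.026 m

H_L ≈ 9.03 m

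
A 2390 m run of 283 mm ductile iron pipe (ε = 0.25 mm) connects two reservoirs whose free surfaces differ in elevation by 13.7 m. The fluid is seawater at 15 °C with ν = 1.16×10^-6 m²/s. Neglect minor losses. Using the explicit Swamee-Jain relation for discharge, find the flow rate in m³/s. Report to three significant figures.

Swamee-Jain (Type II): Q = -0.965·√(gD⁵h_f/L)·ln[ε/(3.7D) + √(3.17ν²L/(gD³h_f))]
√(gD⁵h_f/L) = √(9.81·0.283⁵·13.7/2390) = 0.01010
ε/(3.7D) = 2.39×10^-4; √(3.17ν²L/(gD³h_f)) = 5.79×10^-5
Q = -0.965·0.01010·ln(2.966×10^-4) = 0.07920 m³/s
Check: V = 1.26 m/s, Re = 3.07×10^5, f = 0.02022, h_f = 13.8 m ≈ 13.7 m ✓

Q ≈ 0.0792 m³/s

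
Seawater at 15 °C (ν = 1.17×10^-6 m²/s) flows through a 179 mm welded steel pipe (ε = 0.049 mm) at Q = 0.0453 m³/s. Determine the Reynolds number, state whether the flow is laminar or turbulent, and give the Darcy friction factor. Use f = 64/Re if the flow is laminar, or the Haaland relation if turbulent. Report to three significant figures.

V = 4Q/(πD²) = 1.800 m/s
Re = VD/ν = 1.800·0.179/1.17×10^-6 = 2.75×10^5
Re > 4000 → turbulent; ε/D = 2.74×10^-4
Haaland: f = 0.01675

Re ≈ 2.75×10^5; turbulent; f ≈ 0.0168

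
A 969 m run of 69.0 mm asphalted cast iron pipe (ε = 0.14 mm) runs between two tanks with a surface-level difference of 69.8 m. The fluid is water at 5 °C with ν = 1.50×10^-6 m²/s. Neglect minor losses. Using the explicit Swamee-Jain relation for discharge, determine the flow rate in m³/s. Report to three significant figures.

Swamee-Jain (Type II): Q = -0.965·√(gD⁵h_f/L)·ln[ε/(3.7D) + √(3.17ν²L/(gD³h_f))]
√(gD⁵h_f/L) = √(9.81·0.0690⁵·69.8/969) = 0.001051
ε/(3.7D) = 5.48×10^-4; √(3.17ν²L/(gD³h_f)) = 1.75×10^-4
Q = -0.965·0.001051·ln(7.237×10^-4) = 0.007336 m³/s
Check: V = 1.96 m/s, Re = 9.02×10^4, f = 0.02558, h_f = 70.5 m ≈ 69.8 m ✓

Q ≈ 0.00734 m³/s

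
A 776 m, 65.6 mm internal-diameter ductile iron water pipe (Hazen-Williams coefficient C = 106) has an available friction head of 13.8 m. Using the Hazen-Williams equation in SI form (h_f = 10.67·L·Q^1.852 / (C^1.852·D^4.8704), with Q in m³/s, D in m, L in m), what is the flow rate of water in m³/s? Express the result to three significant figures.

Q ≈ 0.00259 m³/s

Rearranging: Q = [h_f·C^1.852·D^4.8704 / (10.67·L)]^(1/1.852)
Q = [13.8·106^1.852·0.0656^4.8704 / (10.67·776)]^0.540 = 0.002594 m³/s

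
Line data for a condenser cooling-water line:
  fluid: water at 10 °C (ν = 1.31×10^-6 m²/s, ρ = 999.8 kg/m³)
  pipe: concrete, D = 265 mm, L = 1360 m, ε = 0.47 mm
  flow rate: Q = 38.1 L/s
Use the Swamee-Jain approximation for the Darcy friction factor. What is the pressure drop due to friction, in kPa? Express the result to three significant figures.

V = 4Q/(πD²) = 4·0.0381/(π·0.265²) = 0.6908 m/s
Re = VD/ν = 0.6908·0.265/1.31×10^-6 = 1.40×10^5 → turbulent
ε/D = 0.47/265 = 0.00177
Swamee-Jain: f = 0.02423
h_f = f(L/D)V²/(2g) = 0.02423·(1360/0.265)·0.6908²/(2·9.81) = 3.024 m
Δp = ρg·h_f = 999.8·9.81·3.024 = 29.66 kPa

Δp ≈ 29.7 kPa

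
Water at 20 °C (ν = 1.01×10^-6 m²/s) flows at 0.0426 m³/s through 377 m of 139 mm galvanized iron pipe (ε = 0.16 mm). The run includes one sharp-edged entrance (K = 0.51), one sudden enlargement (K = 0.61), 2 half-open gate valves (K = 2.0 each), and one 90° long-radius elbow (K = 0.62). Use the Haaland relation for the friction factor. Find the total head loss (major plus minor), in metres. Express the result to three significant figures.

V = 4Q/(πD²) = 2.807 m/s; V²/2g = 0.4017 m
Re = 3.86×10^5, ε/D = 0.00115 → f = 0.02097 (Haaland)
Major: h_f = f(L/D)·V²/2g = 0.02097·2712·0.4017 = 22.85 m
Minor: ΣK = 5.74; h_m = ΣK·V²/2g = 2.306 m
Total H_L = 22.85 + 2.306 = 25.15 m

H_L ≈ 25.2 m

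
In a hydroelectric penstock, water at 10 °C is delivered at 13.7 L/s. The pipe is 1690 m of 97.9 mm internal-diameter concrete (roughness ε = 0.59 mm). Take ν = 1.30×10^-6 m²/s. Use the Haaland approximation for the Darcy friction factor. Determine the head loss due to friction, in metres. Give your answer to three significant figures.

h_f ≈ 95.5 m

V = 4Q/(πD²) = 4·0.0137/(π·0.0979²) = 1.820 m/s
Re = VD/ν = 1.820·0.0979/1.30×10^-6 = 1.37×10^5 → turbulent
ε/D = 0.59/97.9 = 0.00603
Haaland: f = 0.03278
h_f = f(L/D)V²/(2g) = 0.03278·(1690/0.0979)·1.820²/(2·9.81) = 95.53 m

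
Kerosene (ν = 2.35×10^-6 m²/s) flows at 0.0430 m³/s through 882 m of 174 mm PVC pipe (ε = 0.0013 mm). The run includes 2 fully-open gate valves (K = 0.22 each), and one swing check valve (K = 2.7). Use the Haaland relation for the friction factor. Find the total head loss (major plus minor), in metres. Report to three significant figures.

V = 4Q/(πD²) = 1.808 m/s; V²/2g = 0.1667 m
Re = 1.34×10^5, ε/D = 7.47×10^-6 → f = 0.01682 (Haaland)
Major: h_f = f(L/D)·V²/2g = 0.01682·5069·0.1667 = 14.21 m
Minor: ΣK = 3.14; h_m = ΣK·V²/2g = 0.5233 m
Total H_L = 14.21 + 0.5233 = 14.73 m

H_L ≈ 14.7 m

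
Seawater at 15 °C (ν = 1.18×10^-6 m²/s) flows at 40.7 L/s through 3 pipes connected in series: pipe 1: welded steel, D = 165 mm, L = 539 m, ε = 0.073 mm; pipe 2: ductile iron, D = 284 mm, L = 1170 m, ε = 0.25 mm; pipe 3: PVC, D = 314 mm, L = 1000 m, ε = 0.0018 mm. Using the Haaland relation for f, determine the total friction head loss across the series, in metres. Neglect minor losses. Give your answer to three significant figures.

Pipe 1: V = 1.903 m/s, Re = 2.66×10^5, ε/D = 4.42×10^-4, f = 0.01789, h_1 = f(L/D)V²/2g = 10.79 m
Pipe 2: V = 0.6425 m/s, Re = 1.55×10^5, ε/D = 8.80×10^-4, f = 0.02077, h_2 = f(L/D)V²/2g = 1.800 m
Pipe 3: V = 0.5256 m/s, Re = 1.40×10^5, ε/D = 5.73×10^-6, f = 0.01666, h_3 = f(L/D)V²/2g = 0.7472 m
Series → Q common, losses add: H = Σh = 13.34 m

H ≈ 13.3 m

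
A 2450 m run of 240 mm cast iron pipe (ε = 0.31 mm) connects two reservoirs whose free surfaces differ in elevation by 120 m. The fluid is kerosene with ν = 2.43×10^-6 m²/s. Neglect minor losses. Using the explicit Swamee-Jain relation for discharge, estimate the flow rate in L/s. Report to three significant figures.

Swamee-Jain (Type II): Q = -0.965·√(gD⁵h_f/L)·ln[ε/(3.7D) + √(3.17ν²L/(gD³h_f))]
√(gD⁵h_f/L) = √(9.81·0.240⁵·120/2450) = 0.01956
ε/(3.7D) = 3.49×10^-4; √(3.17ν²L/(gD³h_f)) = 5.31×10^-5
Q = -0.965·0.01956·ln(4.022×10^-4) = 0.1476 m³/s
Check: V = 3.26 m/s, Re = 3.22×10^5, f = 0.02182, h_f = 121 m ≈ 120 m ✓

Q ≈ 148 L/s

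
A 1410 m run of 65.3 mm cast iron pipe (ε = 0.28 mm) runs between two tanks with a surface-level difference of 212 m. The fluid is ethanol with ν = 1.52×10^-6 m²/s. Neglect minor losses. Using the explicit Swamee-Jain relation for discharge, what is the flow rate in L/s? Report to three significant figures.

Swamee-Jain (Type II): Q = -0.965·√(gD⁵h_f/L)·ln[ε/(3.7D) + √(3.17ν²L/(gD³h_f))]
√(gD⁵h_f/L) = √(9.81·0.0653⁵·212/1410) = 0.001323
ε/(3.7D) = 0.00116; √(3.17ν²L/(gD³h_f)) = 1.34×10^-4
Q = -0.965·0.001323·ln(0.001292) = 0.008494 m³/s
Check: V = 2.54 m/s, Re = 1.09×10^5, f = 0.03020, h_f = 214 m ≈ 212 m ✓

Q ≈ 8.49 L/s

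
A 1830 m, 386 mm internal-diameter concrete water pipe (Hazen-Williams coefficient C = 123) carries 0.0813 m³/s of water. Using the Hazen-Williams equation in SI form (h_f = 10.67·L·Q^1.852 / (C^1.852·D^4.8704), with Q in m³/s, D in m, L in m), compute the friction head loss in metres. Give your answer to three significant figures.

h_f = 10.67·1830·0.0813^1.852 / (123^1.852·0.386^4.8704) = 2.601 m

h_f ≈ 2.60 m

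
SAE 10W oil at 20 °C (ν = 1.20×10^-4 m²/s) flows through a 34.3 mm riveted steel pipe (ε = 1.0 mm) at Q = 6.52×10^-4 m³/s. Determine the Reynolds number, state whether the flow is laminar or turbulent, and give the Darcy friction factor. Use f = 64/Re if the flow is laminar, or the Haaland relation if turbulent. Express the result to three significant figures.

V = 4Q/(πD²) = 0.7056 m/s
Re = VD/ν = 0.7056·0.0343/1.20×10^-4 = 202
Re < 2300 → laminar → f = 64/Re = 0.3173

Re ≈ 202; laminar; f = 64/Re ≈ 0.317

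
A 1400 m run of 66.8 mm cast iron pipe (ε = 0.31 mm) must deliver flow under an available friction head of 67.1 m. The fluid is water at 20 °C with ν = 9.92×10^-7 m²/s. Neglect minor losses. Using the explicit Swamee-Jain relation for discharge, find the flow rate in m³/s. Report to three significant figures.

Q ≈ 0.00501 m³/s

Swamee-Jain (Type II): Q = -0.965·√(gD⁵h_f/L)·ln[ε/(3.7D) + √(3.17ν²L/(gD³h_f))]
√(gD⁵h_f/L) = √(9.81·0.0668⁵·67.1/1400) = 7.908×10^-4
ε/(3.7D) = 0.00125; √(3.17ν²L/(gD³h_f)) = 1.49×10^-4
Q = -0.965·7.908×10^-4·ln(0.001403) = 0.005013 m³/s
Check: V = 1.43 m/s, Re = 9.63×10^4, f = 0.03097, h_f = 67.7 m ≈ 67.1 m ✓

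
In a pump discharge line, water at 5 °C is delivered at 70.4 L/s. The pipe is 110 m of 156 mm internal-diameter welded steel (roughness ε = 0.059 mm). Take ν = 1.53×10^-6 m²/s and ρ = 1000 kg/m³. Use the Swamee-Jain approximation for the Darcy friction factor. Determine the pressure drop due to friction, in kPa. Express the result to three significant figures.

Δp ≈ 82.7 kPa

V = 4Q/(πD²) = 4·0.0704/(π·0.156²) = 3.683 m/s
Re = VD/ν = 3.683·0.156/1.53×10^-6 = 3.76×10^5 → turbulent
ε/D = 0.059/156 = 3.78×10^-4
Swamee-Jain: f = 0.01729
h_f = f(L/D)V²/(2g) = 0.01729·(110/0.156)·3.683²/(2·9.81) = 8.428 m
Δp = ρg·h_f = 1000·9.81·8.428 = 82.68 kPa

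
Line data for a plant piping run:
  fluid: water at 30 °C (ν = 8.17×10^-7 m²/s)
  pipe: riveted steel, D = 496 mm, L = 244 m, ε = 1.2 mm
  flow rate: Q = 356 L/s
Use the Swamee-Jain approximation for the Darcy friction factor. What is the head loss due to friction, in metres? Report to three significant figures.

h_f ≈ 2.12 m

V = 4Q/(πD²) = 4·0.356/(π·0.496²) = 1.842 m/s
Re = VD/ν = 1.842·0.496/8.17×10^-7 = 1.12×10^6 → turbulent
ε/D = 1.2/496 = 0.00242
Swamee-Jain: f = 0.02486
h_f = f(L/D)V²/(2g) = 0.02486·(244/0.496)·1.842²/(2·9.81) = 2.116 m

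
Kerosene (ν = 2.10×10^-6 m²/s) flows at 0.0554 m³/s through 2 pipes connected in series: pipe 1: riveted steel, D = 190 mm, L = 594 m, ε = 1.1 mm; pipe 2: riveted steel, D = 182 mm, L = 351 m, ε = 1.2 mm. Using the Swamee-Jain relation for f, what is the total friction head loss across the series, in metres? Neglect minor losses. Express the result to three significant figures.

Pipe 1: V = 1.954 m/s, Re = 1.77×10^5, ε/D = 0.00579, f = 0.03243, h_1 = f(L/D)V²/2g = 19.73 m
Pipe 2: V = 2.129 m/s, Re = 1.85×10^5, ε/D = 0.00659, f = 0.03368, h_2 = f(L/D)V²/2g = 15.01 m
Series → Q common, losses add: H = Σh = 34.74 m

H ≈ 34.7 m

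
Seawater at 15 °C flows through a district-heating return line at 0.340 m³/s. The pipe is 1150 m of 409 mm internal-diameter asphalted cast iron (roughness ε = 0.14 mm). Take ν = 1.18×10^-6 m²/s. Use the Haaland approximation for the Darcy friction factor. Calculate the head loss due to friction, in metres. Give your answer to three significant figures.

h_f ≈ 15.4 m

V = 4Q/(πD²) = 4·0.340/(π·0.409²) = 2.588 m/s
Re = VD/ν = 2.588·0.409/1.18×10^-6 = 8.97×10^5 → turbulent
ε/D = 0.14/409 = 3.42×10^-4
Haaland: f = 0.01603
h_f = f(L/D)V²/(2g) = 0.01603·(1150/0.409)·2.588²/(2·9.81) = 15.39 m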